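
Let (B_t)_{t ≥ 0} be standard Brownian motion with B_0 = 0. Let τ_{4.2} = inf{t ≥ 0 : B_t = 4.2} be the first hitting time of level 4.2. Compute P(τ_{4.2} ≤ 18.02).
P(τ_{4.2} ≤ 18.02) = 2(1 − Φ(4.2/√18.02)) = 2(1 − Φ(0.9894)) ≈ 0.3225

By the reflection principle for standard BM, P(τ_b ≤ t) = 2 · P(B_t ≥ b). Since B_t ~ N(0, t), P(B_t ≥ 4.2) = 1 − Φ(4.2/√t) = 1 − Φ(4.2/√18.02) = 1 − Φ(0.9894) ≈ 0.16123. Doubling: P(τ_{4.2} ≤ 18.02) ≈ 2 · 0.16123 = 0.32246 ≈ 0.3225.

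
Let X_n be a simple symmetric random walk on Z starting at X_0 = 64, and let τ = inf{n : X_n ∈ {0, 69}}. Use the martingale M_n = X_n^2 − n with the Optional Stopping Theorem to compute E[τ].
E[τ] = 320

M_n = X_n^2 − n is a martingale (since E[X_{n+1}^2 | F_n] = X_n^2 + 1). By OST (τ has finite mean in a bounded region), E[M_τ] = E[M_0] = X_0^2 − 0 = 64^2 = 4096. Also E[M_τ] = E[X_τ^2] − E[τ]. The walk exits at 0 or 69, with P(hit 69 first) = 64/69, so E[X_τ^2] = 69^2 · 64/69 + 0 = 4416. Thus E[τ] = E[X_τ^2] − E[M_τ] = 4416 − 4096 = 320 = 64(69 − 64) = 320.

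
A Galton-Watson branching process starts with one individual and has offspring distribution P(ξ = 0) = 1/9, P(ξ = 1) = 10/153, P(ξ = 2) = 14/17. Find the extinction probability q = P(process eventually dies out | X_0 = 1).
q = 17/126

The pgf is f(s) = 1/9 + 10/153·s + 14/17·s². The extinction probability q is the smallest fixed point of f in [0, 1]. Setting s = f(s):
  14/17·s² + (10/153 − 1)·s + 1/9 = 0
  14/17·s² − (1/9 + 14/17)·s + 1/9 = 0
which factors as (s − 1)·(14/17·s − 1/9) = 0, giving roots s = 1 and s = (1/9)/(14/17) = 17/126.
Mean offspring μ = 10/153 + 2·14/17 = 262/153 > 1 (supercritical), so q < 1. The extinction probability is the smaller root: q = (1/9)/(14/17) = 17/126.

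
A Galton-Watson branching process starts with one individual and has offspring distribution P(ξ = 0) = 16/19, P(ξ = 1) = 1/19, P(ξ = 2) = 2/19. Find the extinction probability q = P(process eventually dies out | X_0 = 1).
q = 1

Mean offspring μ = 0·16/19 + 1·1/19 + 2·2/19 = 5/19 ≤ 1. For μ ≤ 1 with offspring not concentrated at 1, the Galton-Watson process goes extinct almost surely, so q = 1.
(Algebraic check: The pgf is f(s) = 16/19 + 1/19·s + 2/19·s². The extinction probability q is the smallest fixed point of f in [0, 1]. Setting s = f(s):
  2/19·s² + (1/19 − 1)·s + 16/19 = 0
  2/19·s² − (16/19 + 2/19)·s + 16/19 = 0
which factors as (s − 1)·(2/19·s − 16/19) = 0, giving roots s = 1 and s = (16/19)/(2/19) = 8. Since 8 ≥ 1, the smallest root in [0, 1] is s = 1.)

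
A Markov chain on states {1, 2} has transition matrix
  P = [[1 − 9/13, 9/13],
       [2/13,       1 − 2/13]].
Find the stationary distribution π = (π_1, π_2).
π_1 = 2/11, π_2 = 9/11

Solve πP = π with π_1 + π_2 = 1. From πP = π: π_1 · (1 − 9/13) + π_2 · 2/13 = π_1 ⇒ π_2 · 2/13 = π_1 · 9/13 ⇒ π_2/π_1 = (9/13)/(2/13) = 9/2. Together with π_1 + π_2 = 1:
  π_1 = (2/13)/(9/13 + 2/13) = (2/13)/(11/13) = 2/11,
  π_2 = (9/13)/(9/13 + 2/13) = (9/13)/(11/13) = 9/11.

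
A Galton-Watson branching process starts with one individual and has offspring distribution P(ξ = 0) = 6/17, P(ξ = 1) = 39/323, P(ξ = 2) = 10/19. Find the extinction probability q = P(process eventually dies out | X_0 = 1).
q = 57/85

The pgf is f(s) = 6/17 + 39/323·s + 10/19·s². The extinction probability q is the smallest fixed point of f in [0, 1]. Setting s = f(s):
  10/19·s² + (39/323 − 1)·s + 6/17 = 0
  10/19·s² − (6/17 + 10/19)·s + 6/17 = 0
which factors as (s − 1)·(10/19·s − 6/17) = 0, giving roots s = 1 and s = (6/17)/(10/19) = 57/85.
Mean offspring μ = 39/323 + 2·10/19 = 379/323 > 1 (supercritical), so q < 1. The extinction probability is the smaller root: q = (6/17)/(10/19) = 57/85.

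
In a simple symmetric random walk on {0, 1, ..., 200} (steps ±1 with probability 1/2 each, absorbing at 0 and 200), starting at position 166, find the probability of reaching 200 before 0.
P(hit 200 before 0) = 166/200 = 83/100

Let u_k = P(hit 200 before 0 | start at k). Then u_0 = 0, u_200 = 1, and u_k = u_{k-1}/2 + u_{k+1}/2 for 1 ≤ k ≤ 199. This harmonic recurrence is solved by u_k = k/200, giving u_166 = 166/200 = 83/100.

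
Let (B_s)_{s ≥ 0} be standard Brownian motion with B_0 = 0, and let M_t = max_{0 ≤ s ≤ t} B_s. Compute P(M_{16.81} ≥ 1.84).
P(M_{16.81} ≥ 1.84) = 2·P(B_{16.81} ≥ 1.84) = 2(1 − Φ(1.84/√16.81)) ≈ 0.6536

By the reflection principle for Brownian motion, P(M_t ≥ a) = 2 · P(B_t ≥ a) for a ≥ 0. Since B_t ~ N(0, t), P(B_t ≥ 1.84) = 1 − Φ(1.84/√t) = 1 − Φ(1.84/√16.81) = 1 − Φ(0.4488). So
  P(M_{16.81} ≥ 1.84) = 2(1 − Φ(0.4488)) ≈ 0.6536.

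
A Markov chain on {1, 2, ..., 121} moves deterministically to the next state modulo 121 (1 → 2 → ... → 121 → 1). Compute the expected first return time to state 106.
E[T_106 | X_0 = 106] = 121

The chain cycles deterministically, so starting at state 106 it returns in exactly 121 steps. Equivalently, the stationary distribution is uniform π_j = 1/121 for every state j, so by Kac's formula E[T_106] = 1/π_106 = 121.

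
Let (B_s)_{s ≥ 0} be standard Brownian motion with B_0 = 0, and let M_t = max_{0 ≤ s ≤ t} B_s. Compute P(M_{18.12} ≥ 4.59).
P(M_{18.12} ≥ 4.59) = 2·P(B_{18.12} ≥ 4.59) = 2(1 − Φ(4.59/√18.12)) ≈ 0.2809

By the reflection principle for Brownian motion, P(M_t ≥ a) = 2 · P(B_t ≥ a) for a ≥ 0. Since B_t ~ N(0, t), P(B_t ≥ 4.59) = 1 − Φ(4.59/√t) = 1 − Φ(4.59/√18.12) = 1 − Φ(1.0783). So
  P(M_{18.12} ≥ 4.59) = 2(1 − Φ(1.0783)) ≈ 0.2809.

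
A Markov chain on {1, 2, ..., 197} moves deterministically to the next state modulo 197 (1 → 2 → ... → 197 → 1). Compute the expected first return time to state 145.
E[T_145 | X_0 = 145] = 197

The chain cycles deterministically, so starting at state 145 it returns in exactly 197 steps. Equivalently, the stationary distribution is uniform π_j = 1/197 for every state j, so by Kac's formula E[T_145] = 1/π_145 = 197.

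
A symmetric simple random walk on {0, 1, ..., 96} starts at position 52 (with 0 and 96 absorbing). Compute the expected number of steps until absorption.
E[τ | X_0 = 52] = 2288

Let v_k = E[τ | X_0 = k]. Boundary: v_0 = v_96 = 0. Recurrence: v_k = 1 + (v_{k-1} + v_{k+1})/2 for 1 ≤ k ≤ 95. The particular solution to v_k − (v_{k-1} + v_{k+1})/2 = 1 is v_k = −k^2. Adding homogeneous solution A + B k and matching boundaries gives v_k = k (96 − k). Substituting k = 52: v_52 = 52 · 44 = 2288.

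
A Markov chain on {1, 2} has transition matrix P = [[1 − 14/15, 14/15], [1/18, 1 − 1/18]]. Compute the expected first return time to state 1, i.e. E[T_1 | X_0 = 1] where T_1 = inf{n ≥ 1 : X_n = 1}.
E[T_1 | X_0 = 1] = 1/π_1 = 89/5

For an irreducible recurrent Markov chain with stationary distribution π, E[T_i | X_0 = i] = 1/π_i (Kac's formula). Here π_1 = (1/18)/(14/15 + 1/18) = (1/18)/(89/90) = 5/89, so E[T_1 | X_0 = 1] = 1/π_1 = (14/15 + 1/18)/(1/18) = (89/90)/(1/18) = 89/5.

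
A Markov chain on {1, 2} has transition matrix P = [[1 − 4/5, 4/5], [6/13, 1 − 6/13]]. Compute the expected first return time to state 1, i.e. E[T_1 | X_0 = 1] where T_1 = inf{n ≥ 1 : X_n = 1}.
E[T_1 | X_0 = 1] = 1/π_1 = 41/15

For an irreducible recurrent Markov chain with stationary distribution π, E[T_i | X_0 = i] = 1/π_i (Kac's formula). Here π_1 = (6/13)/(4/5 + 6/13) = (6/13)/(82/65) = 15/41, so E[T_1 | X_0 = 1] = 1/π_1 = (4/5 + 6/13)/(6/13) = (82/65)/(6/13) = 41/15.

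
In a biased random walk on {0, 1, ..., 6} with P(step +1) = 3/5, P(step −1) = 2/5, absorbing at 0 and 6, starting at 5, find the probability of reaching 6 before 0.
P(hit 6 before 0) = (1 − (2/3)^5) / (1 − (2/3)^6) = 633/665

Let u_k denote P(reach 6 before 0 | start at k). Boundary: u_0 = 0, u_6 = 1. Recurrence: u_k = 3/5·u_{k+1} + 2/5·u_{k-1} for 1 ≤ k ≤ 5. Try u_k = A + B·r^k with r = q/p = (2/5)/(3/5) = 2/3. Substitution satisfies the recurrence; boundary conditions give:
  u_k = (1 − r^k) / (1 − r^N) = (1 − (2/3)^5) / (1 − (2/3)^6) = 633/665.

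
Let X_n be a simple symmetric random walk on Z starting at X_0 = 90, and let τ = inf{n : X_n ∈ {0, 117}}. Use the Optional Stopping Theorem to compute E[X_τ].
E[X_τ] = 90

X_n is a martingale and τ is a bounded-mean stopping time (indeed τ is finite a.s. with bounded expectation since the walk is in a bounded region). By the OST, E[X_τ] = E[X_0] = 90. Equivalently: E[X_τ] = 117 · P(hit 117 first) + 0 · P(hit 0 first) = 117 · (90/117) = 90.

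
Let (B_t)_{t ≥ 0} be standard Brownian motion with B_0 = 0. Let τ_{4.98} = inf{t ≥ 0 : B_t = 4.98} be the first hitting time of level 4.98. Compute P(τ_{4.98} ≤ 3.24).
P(τ_{4.98} ≤ 3.24) = 2(1 − Φ(4.98/√3.24)) = 2(1 − Φ(2.7667)) ≈ 0.0057

By the reflection principle for standard BM, P(τ_b ≤ t) = 2 · P(B_t ≥ b). Since B_t ~ N(0, t), P(B_t ≥ 4.98) = 1 − Φ(4.98/√t) = 1 − Φ(4.98/√3.24) = 1 − Φ(2.7667) ≈ 0.00283. Doubling: P(τ_{4.98} ≤ 3.24) ≈ 2 · 0.00283 = 0.00566 ≈ 0.0057.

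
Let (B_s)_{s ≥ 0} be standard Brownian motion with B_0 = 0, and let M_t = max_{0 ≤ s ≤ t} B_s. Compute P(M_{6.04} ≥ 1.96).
P(M_{6.04} ≥ 1.96) = 2·P(B_{6.04} ≥ 1.96) = 2(1 − Φ(1.96/√6.04)) ≈ 0.4252

By the reflection principle for Brownian motion, P(M_t ≥ a) = 2 · P(B_t ≥ a) for a ≥ 0. Since B_t ~ N(0, t), P(B_t ≥ 1.96) = 1 − Φ(1.96/√t) = 1 − Φ(1.96/√6.04) = 1 − Φ(0.7975). So
  P(M_{6.04} ≥ 1.96) = 2(1 − Φ(0.7975)) ≈ 0.4252.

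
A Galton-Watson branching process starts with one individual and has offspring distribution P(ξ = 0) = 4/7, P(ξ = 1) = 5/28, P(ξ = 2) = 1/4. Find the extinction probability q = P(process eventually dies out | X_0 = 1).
q = 1

Mean offspring μ = 0·4/7 + 1·5/28 + 2·1/4 = 19/28 ≤ 1. For μ ≤ 1 with offspring not concentrated at 1, the Galton-Watson process goes extinct almost surely, so q = 1.
(Algebraic check: The pgf is f(s) = 4/7 + 5/28·s + 1/4·s². The extinction probability q is the smallest fixed point of f in [0, 1]. Setting s = f(s):
  1/4·s² + (5/28 − 1)·s + 4/7 = 0
  1/4·s² − (4/7 + 1/4)·s + 4/7 = 0
which factors as (s − 1)·(1/4·s − 4/7) = 0, giving roots s = 1 and s = (4/7)/(1/4) = 16/7. Since 16/7 ≥ 1, the smallest root in [0, 1] is s = 1.)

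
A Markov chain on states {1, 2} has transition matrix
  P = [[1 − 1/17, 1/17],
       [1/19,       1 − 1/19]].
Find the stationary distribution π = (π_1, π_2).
π_1 = 17/36, π_2 = 19/36

Solve πP = π with π_1 + π_2 = 1. From πP = π: π_1 · (1 − 1/17) + π_2 · 1/19 = π_1 ⇒ π_2 · 1/19 = π_1 · 1/17 ⇒ π_2/π_1 = (1/17)/(1/19) = 19/17. Together with π_1 + π_2 = 1:
  π_1 = (1/19)/(1/17 + 1/19) = (1/19)/(36/323) = 17/36,
  π_2 = (1/17)/(1/17 + 1/19) = (1/17)/(36/323) = 19/36.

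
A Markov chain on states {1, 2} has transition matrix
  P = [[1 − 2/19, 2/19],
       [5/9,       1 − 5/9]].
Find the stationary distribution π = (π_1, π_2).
π_1 = 95/113, π_2 = 18/113

Solve πP = π with π_1 + π_2 = 1. From πP = π: π_1 · (1 − 2/19) + π_2 · 5/9 = π_1 ⇒ π_2 · 5/9 = π_1 · 2/19 ⇒ π_2/π_1 = (2/19)/(5/9) = 18/95. Together with π_1 + π_2 = 1:
  π_1 = (5/9)/(2/19 + 5/9) = (5/9)/(113/171) = 95/113,
  π_2 = (2/19)/(2/19 + 5/9) = (2/19)/(113/171) = 18/113.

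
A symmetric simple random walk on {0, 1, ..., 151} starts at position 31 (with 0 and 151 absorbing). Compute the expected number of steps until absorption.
E[τ | X_0 = 31] = 3720

Let v_k = E[τ | X_0 = k]. Boundary: v_0 = v_151 = 0. Recurrence: v_k = 1 + (v_{k-1} + v_{k+1})/2 for 1 ≤ k ≤ 150. The particular solution to v_k − (v_{k-1} + v_{k+1})/2 = 1 is v_k = −k^2. Adding homogeneous solution A + B k and matching boundaries gives v_k = k (151 − k). Substituting k = 31: v_31 = 31 · 120 = 3720.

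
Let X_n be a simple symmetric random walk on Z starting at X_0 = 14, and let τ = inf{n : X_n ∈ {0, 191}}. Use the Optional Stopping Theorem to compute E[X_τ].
E[X_τ] = 14

X_n is a martingale and τ is a bounded-mean stopping time (indeed τ is finite a.s. with bounded expectation since the walk is in a bounded region). By the OST, E[X_τ] = E[X_0] = 14. Equivalently: E[X_τ] = 191 · P(hit 191 first) + 0 · P(hit 0 first) = 191 · (14/191) = 14.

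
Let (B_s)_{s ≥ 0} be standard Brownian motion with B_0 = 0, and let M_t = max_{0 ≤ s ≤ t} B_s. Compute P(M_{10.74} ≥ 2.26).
P(M_{10.74} ≥ 2.26) = 2·P(B_{10.74} ≥ 2.26) = 2(1 − Φ(2.26/√10.74)) ≈ 0.4904

By the reflection principle for Brownian motion, P(M_t ≥ a) = 2 · P(B_t ≥ a) for a ≥ 0. Since B_t ~ N(0, t), P(B_t ≥ 2.26) = 1 − Φ(2.26/√t) = 1 − Φ(2.26/√10.74) = 1 − Φ(0.6896). So
  P(M_{10.74} ≥ 2.26) = 2(1 − Φ(0.6896)) ≈ 0.4904.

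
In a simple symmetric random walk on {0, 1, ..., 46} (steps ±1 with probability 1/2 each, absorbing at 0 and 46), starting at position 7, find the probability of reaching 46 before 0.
P(hit 46 before 0) = 7/46

Let u_k = P(hit 46 before 0 | start at k). Then u_0 = 0, u_46 = 1, and u_k = u_{k-1}/2 + u_{k+1}/2 for 1 ≤ k ≤ 45. This harmonic recurrence is solved by u_k = k/46, giving u_7 = 7/46.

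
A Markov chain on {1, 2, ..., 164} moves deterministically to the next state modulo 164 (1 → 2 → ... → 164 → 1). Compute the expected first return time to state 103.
E[T_103 | X_0 = 103] = 164

The chain cycles deterministically, so starting at state 103 it returns in exactly 164 steps. Equivalently, the stationary distribution is uniform π_j = 1/164 for every state j, so by Kac's formula E[T_103] = 1/π_103 = 164.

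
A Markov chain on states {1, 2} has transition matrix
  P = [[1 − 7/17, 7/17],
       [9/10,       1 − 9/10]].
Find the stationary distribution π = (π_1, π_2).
π_1 = 153/223, π_2 = 70/223

Solve πP = π with π_1 + π_2 = 1. From πP = π: π_1 · (1 − 7/17) + π_2 · 9/10 = π_1 ⇒ π_2 · 9/10 = π_1 · 7/17 ⇒ π_2/π_1 = (7/17)/(9/10) = 70/153. Together with π_1 + π_2 = 1:
  π_1 = (9/10)/(7/17 + 9/10) = (9/10)/(223/170) = 153/223,
  π_2 = (7/17)/(7/17 + 9/10) = (7/17)/(223/170) = 70/223.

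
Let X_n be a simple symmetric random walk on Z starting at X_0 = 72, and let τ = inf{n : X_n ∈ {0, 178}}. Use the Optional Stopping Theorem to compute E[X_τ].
E[X_τ] = 72

X_n is a martingale and τ is a bounded-mean stopping time (indeed τ is finite a.s. with bounded expectation since the walk is in a bounded region). By the OST, E[X_τ] = E[X_0] = 72. Equivalently: E[X_τ] = 178 · P(hit 178 first) + 0 · P(hit 0 first) = 178 · (72/178) = 72.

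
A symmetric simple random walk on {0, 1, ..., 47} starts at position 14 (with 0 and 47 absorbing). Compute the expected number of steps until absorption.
E[τ | X_0 = 14] = 462

Let v_k = E[τ | X_0 = k]. Boundary: v_0 = v_47 = 0. Recurrence: v_k = 1 + (v_{k-1} + v_{k+1})/2 for 1 ≤ k ≤ 46. The particular solution to v_k − (v_{k-1} + v_{k+1})/2 = 1 is v_k = −k^2. Adding homogeneous solution A + B k and matching boundaries gives v_k = k (47 − k). Substituting k = 14: v_14 = 14 · 33 = 462.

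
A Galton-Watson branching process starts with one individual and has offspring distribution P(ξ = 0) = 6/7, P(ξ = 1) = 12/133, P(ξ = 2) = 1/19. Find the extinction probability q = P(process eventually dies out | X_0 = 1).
q = 1

Mean offspring μ = 0·6/7 + 1·12/133 + 2·1/19 = 26/133 ≤ 1. For μ ≤ 1 with offspring not concentrated at 1, the Galton-Watson process goes extinct almost surely, so q = 1.
(Algebraic check: The pgf is f(s) = 6/7 + 12/133·s + 1/19·s². The extinction probability q is the smallest fixed point of f in [0, 1]. Setting s = f(s):
  1/19·s² + (12/133 − 1)·s + 6/7 = 0
  1/19·s² − (6/7 + 1/19)·s + 6/7 = 0
which factors as (s − 1)·(1/19·s − 6/7) = 0, giving roots s = 1 and s = (6/7)/(1/19) = 114/7. Since 114/7 ≥ 1, the smallest root in [0, 1] is s = 1.)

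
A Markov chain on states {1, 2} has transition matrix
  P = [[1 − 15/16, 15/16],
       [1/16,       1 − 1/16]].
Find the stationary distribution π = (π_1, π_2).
π_1 = 1/16, π_2 = 15/16

Solve πP = π with π_1 + π_2 = 1. From πP = π: π_1 · (1 − 15/16) + π_2 · 1/16 = π_1 ⇒ π_2 · 1/16 = π_1 · 15/16 ⇒ π_2/π_1 = (15/16)/(1/16) = 15. Together with π_1 + π_2 = 1:
  π_1 = (1/16)/(15/16 + 1/16) = (1/16)/(1) = 1/16,
  π_2 = (15/16)/(15/16 + 1/16) = (15/16)/(1) = 15/16.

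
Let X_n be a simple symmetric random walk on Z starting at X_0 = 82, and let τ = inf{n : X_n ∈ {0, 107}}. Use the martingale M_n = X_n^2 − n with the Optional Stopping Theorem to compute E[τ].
E[τ] = 2050

M_n = X_n^2 − n is a martingale (since E[X_{n+1}^2 | F_n] = X_n^2 + 1). By OST (τ has finite mean in a bounded region), E[M_τ] = E[M_0] = X_0^2 − 0 = 82^2 = 6724. Also E[M_τ] = E[X_τ^2] − E[τ]. The walk exits at 0 or 107, with P(hit 107 first) = 82/107, so E[X_τ^2] = 107^2 · 82/107 + 0 = 8774. Thus E[τ] = E[X_τ^2] − E[M_τ] = 8774 − 6724 = 2050 = 82(107 − 82) = 2050.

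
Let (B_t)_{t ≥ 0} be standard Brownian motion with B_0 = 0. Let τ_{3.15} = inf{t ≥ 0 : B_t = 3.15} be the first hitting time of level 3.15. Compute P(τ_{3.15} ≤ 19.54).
P(τ_{3.15} ≤ 19.54) = 2(1 − Φ(3.15/√19.54)) = 2(1 − Φ(0.7126)) ≈ 0.4761

By the reflection principle for standard BM, P(τ_b ≤ t) = 2 · P(B_t ≥ b). Since B_t ~ N(0, t), P(B_t ≥ 3.15) = 1 − Φ(3.15/√t) = 1 − Φ(3.15/√19.54) = 1 − Φ(0.7126) ≈ 0.23805. Doubling: P(τ_{3.15} ≤ 19.54) ≈ 2 · 0.23805 = 0.47610 ≈ 0.4761.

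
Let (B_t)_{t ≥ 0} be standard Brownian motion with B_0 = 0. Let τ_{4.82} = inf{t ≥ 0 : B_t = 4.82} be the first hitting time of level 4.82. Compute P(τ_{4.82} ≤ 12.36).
P(τ_{4.82} ≤ 12.36) = 2(1 − Φ(4.82/√12.36)) = 2(1 − Φ(1.3710)) ≈ 0.1704

By the reflection principle for standard BM, P(τ_b ≤ t) = 2 · P(B_t ≥ b). Since B_t ~ N(0, t), P(B_t ≥ 4.82) = 1 − Φ(4.82/√t) = 1 − Φ(4.82/√12.36) = 1 − Φ(1.3710) ≈ 0.08519. Doubling: P(τ_{4.82} ≤ 12.36) ≈ 2 · 0.08519 = 0.17038 ≈ 0.1704.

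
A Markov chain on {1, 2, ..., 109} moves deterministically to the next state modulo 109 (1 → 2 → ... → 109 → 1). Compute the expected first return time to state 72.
E[T_72 | X_0 = 72] = 109

The chain cycles deterministically, so starting at state 72 it returns in exactly 109 steps. Equivalently, the stationary distribution is uniform π_j = 1/109 for every state j, so by Kac's formula E[T_72] = 1/π_72 = 109.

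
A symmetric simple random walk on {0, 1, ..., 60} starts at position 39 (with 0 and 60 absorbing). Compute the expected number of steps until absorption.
E[τ | X_0 = 39] = 819

Let v_k = E[τ | X_0 = k]. Boundary: v_0 = v_60 = 0. Recurrence: v_k = 1 + (v_{k-1} + v_{k+1})/2 for 1 ≤ k ≤ 59. The particular solution to v_k − (v_{k-1} + v_{k+1})/2 = 1 is v_k = −k^2. Adding homogeneous solution A + B k and matching boundaries gives v_k = k (60 − k). Substituting k = 39: v_39 = 39 · 21 = 819.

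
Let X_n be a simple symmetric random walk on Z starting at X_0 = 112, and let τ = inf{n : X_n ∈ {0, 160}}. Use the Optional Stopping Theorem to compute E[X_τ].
E[X_τ] = 112

X_n is a martingale and τ is a bounded-mean stopping time (indeed τ is finite a.s. with bounded expectation since the walk is in a bounded region). By the OST, E[X_τ] = E[X_0] = 112. Equivalently: E[X_τ] = 160 · P(hit 160 first) + 0 · P(hit 0 first) = 160 · (112/160) = 112.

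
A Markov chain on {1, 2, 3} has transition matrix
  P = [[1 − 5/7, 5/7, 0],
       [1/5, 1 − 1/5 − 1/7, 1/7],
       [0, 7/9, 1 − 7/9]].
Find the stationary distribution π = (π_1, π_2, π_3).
π = (343/1793, 1225/1793, 225/1793)

This is a birth-death chain on three states, which satisfies detailed balance: π_1 · P_{12} = π_2 · P_{21} and π_2 · P_{23} = π_3 · P_{32}.
From π_1 · 5/7 = π_2 · 1/5: π_2/π_1 = (5/7)/(1/5) = 25/7.
From π_2 · 1/7 = π_3 · 7/9: π_3/π_2 = (1/7)/(7/9) = 9/49.
Take π_1 proportional to 1; then unnormalized π = (1, 25/7, 225/343). Normalize by dividing by the sum 1793/343:
  π = (343/1793, 1225/1793, 225/1793).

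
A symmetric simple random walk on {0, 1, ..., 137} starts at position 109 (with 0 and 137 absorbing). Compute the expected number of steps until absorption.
E[τ | X_0 = 109] = 3052

Let v_k = E[τ | X_0 = k]. Boundary: v_0 = v_137 = 0. Recurrence: v_k = 1 + (v_{k-1} + v_{k+1})/2 for 1 ≤ k ≤ 136. The particular solution to v_k − (v_{k-1} + v_{k+1})/2 = 1 is v_k = −k^2. Adding homogeneous solution A + B k and matching boundaries gives v_k = k (137 − k). Substituting k = 109: v_109 = 109 · 28 = 3052.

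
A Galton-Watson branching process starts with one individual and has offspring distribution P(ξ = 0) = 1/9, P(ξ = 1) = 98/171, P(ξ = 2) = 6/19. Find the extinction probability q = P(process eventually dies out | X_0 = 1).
q = 19/54

The pgf is f(s) = 1/9 + 98/171·s + 6/19·s². The extinction probability q is the smallest fixed point of f in [0, 1]. Setting s = f(s):
  6/19·s² + (98/171 − 1)·s + 1/9 = 0
  6/19·s² − (1/9 + 6/19)·s + 1/9 = 0
which factors as (s − 1)·(6/19·s − 1/9) = 0, giving roots s = 1 and s = (1/9)/(6/19) = 19/54.
Mean offspring μ = 98/171 + 2·6/19 = 206/171 > 1 (supercritical), so q < 1. The extinction probability is the smaller root: q = (1/9)/(6/19) = 19/54.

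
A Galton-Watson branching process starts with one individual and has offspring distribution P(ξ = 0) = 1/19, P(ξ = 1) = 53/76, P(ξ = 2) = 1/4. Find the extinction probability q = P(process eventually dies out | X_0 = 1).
q = 4/19

The pgf is f(s) = 1/19 + 53/76·s + 1/4·s². The extinction probability q is the smallest fixed point of f in [0, 1]. Setting s = f(s):
  1/4·s² + (53/76 − 1)·s + 1/19 = 0
  1/4·s² − (1/19 + 1/4)·s + 1/19 = 0
which factors as (s − 1)·(1/4·s − 1/19) = 0, giving roots s = 1 and s = (1/19)/(1/4) = 4/19.
Mean offspring μ = 53/76 + 2·1/4 = 91/76 > 1 (supercritical), so q < 1. The extinction probability is the smaller root: q = (1/19)/(1/4) = 4/19.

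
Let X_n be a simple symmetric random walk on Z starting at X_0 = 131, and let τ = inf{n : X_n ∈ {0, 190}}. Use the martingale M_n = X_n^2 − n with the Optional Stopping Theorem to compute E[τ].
E[τ] = 7729

M_n = X_n^2 − n is a martingale (since E[X_{n+1}^2 | F_n] = X_n^2 + 1). By OST (τ has finite mean in a bounded region), E[M_τ] = E[M_0] = X_0^2 − 0 = 131^2 = 17161. Also E[M_τ] = E[X_τ^2] − E[τ]. The walk exits at 0 or 190, with P(hit 190 first) = 131/190, so E[X_τ^2] = 190^2 · 131/190 + 0 = 24890. Thus E[τ] = E[X_τ^2] − E[M_τ] = 24890 − 17161 = 7729 = 131(190 − 131) = 7729.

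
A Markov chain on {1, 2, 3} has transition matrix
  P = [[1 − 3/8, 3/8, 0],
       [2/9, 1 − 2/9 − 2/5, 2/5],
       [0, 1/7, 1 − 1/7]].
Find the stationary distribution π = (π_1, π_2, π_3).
π = (80/593, 135/593, 378/593)

This is a birth-death chain on three states, which satisfies detailed balance: π_1 · P_{12} = π_2 · P_{21} and π_2 · P_{23} = π_3 · P_{32}.
From π_1 · 3/8 = π_2 · 2/9: π_2/π_1 = (3/8)/(2/9) = 27/16.
From π_2 · 2/5 = π_3 · 1/7: π_3/π_2 = (2/5)/(1/7) = 14/5.
Take π_1 proportional to 1; then unnormalized π = (1, 27/16, 189/40). Normalize by dividing by the sum 593/80:
  π = (80/593, 135/593, 378/593).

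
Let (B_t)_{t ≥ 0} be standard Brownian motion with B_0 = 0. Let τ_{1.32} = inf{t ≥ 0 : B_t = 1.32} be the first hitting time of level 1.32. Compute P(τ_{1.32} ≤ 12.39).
P(τ_{1.32} ≤ 12.39) = 2(1 − Φ(1.32/√12.39)) = 2(1 − Φ(0.3750)) ≈ 0.7077

By the reflection principle for standard BM, P(τ_b ≤ t) = 2 · P(B_t ≥ b). Since B_t ~ N(0, t), P(B_t ≥ 1.32) = 1 − Φ(1.32/√t) = 1 − Φ(1.32/√12.39) = 1 − Φ(0.3750) ≈ 0.35383. Doubling: P(τ_{1.32} ≤ 12.39) ≈ 2 · 0.35383 = 0.70766 ≈ 0.7077.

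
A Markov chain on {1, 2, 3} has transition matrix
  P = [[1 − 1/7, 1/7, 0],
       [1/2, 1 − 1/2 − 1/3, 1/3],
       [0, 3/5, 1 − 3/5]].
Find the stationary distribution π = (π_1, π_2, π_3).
π = (9/13, 18/91, 10/91)

This is a birth-death chain on three states, which satisfies detailed balance: π_1 · P_{12} = π_2 · P_{21} and π_2 · P_{23} = π_3 · P_{32}.
From π_1 · 1/7 = π_2 · 1/2: π_2/π_1 = (1/7)/(1/2) = 2/7.
From π_2 · 1/3 = π_3 · 3/5: π_3/π_2 = (1/3)/(3/5) = 5/9.
Take π_1 proportional to 1; then unnormalized π = (1, 2/7, 10/63). Normalize by dividing by the sum 13/9:
  π = (9/13, 18/91, 10/91).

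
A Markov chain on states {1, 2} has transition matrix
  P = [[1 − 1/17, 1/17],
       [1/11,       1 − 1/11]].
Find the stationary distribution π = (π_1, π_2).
π_1 = 17/28, π_2 = 11/28

Solve πP = π with π_1 + π_2 = 1. From πP = π: π_1 · (1 − 1/17) + π_2 · 1/11 = π_1 ⇒ π_2 · 1/11 = π_1 · 1/17 ⇒ π_2/π_1 = (1/17)/(1/11) = 11/17. Together with π_1 + π_2 = 1:
  π_1 = (1/11)/(1/17 + 1/11) = (1/11)/(28/187) = 17/28,
  π_2 = (1/17)/(1/17 + 1/11) = (1/17)/(28/187) = 11/28.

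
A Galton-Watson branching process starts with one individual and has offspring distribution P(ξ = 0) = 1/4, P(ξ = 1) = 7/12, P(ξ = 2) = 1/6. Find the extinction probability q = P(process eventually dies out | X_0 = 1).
q = 1

Mean offspring μ = 0·1/4 + 1·7/12 + 2·1/6 = 11/12 ≤ 1. For μ ≤ 1 with offspring not concentrated at 1, the Galton-Watson process goes extinct almost surely, so q = 1.
(Algebraic check: The pgf is f(s) = 1/4 + 7/12·s + 1/6·s². The extinction probability q is the smallest fixed point of f in [0, 1]. Setting s = f(s):
  1/6·s² + (7/12 − 1)·s + 1/4 = 0
  1/6·s² − (1/4 + 1/6)·s + 1/4 = 0
which factors as (s − 1)·(1/6·s − 1/4) = 0, giving roots s = 1 and s = (1/4)/(1/6) = 3/2. Since 3/2 ≥ 1, the smallest root in [0, 1] is s = 1.)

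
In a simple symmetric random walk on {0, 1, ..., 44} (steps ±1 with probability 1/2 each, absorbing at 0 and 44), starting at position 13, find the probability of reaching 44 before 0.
P(hit 44 before 0) = 13/44

Let u_k = P(hit 44 before 0 | start at k). Then u_0 = 0, u_44 = 1, and u_k = u_{k-1}/2 + u_{k+1}/2 for 1 ≤ k ≤ 43. This harmonic recurrence is solved by u_k = k/44, giving u_13 = 13/44.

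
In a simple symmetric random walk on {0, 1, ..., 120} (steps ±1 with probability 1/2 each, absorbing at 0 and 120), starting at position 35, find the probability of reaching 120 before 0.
P(hit 120 before 0) = 35/120 = 7/24

Let u_k = P(hit 120 before 0 | start at k). Then u_0 = 0, u_120 = 1, and u_k = u_{k-1}/2 + u_{k+1}/2 for 1 ≤ k ≤ 119. This harmonic recurrence is solved by u_k = k/120, giving u_35 = 35/120 = 7/24.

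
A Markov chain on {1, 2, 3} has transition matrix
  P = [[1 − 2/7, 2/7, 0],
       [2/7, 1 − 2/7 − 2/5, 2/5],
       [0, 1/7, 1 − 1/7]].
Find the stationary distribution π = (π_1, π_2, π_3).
π = (5/24, 5/24, 7/12)

This is a birth-death chain on three states, which satisfies detailed balance: π_1 · P_{12} = π_2 · P_{21} and π_2 · P_{23} = π_3 · P_{32}.
From π_1 · 2/7 = π_2 · 2/7: π_2/π_1 = (2/7)/(2/7) = 1.
From π_2 · 2/5 = π_3 · 1/7: π_3/π_2 = (2/5)/(1/7) = 14/5.
Take π_1 proportional to 1; then unnormalized π = (1, 1, 14/5). Normalize by dividing by the sum 24/5:
  π = (5/24, 5/24, 7/12).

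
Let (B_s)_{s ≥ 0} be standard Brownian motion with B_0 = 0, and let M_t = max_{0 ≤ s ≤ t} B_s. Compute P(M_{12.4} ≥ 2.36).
P(M_{12.4} ≥ 2.36) = 2·P(B_{12.4} ≥ 2.36) = 2(1 − Φ(2.36/√12.4)) ≈ 0.5027

By the reflection principle for Brownian motion, P(M_t ≥ a) = 2 · P(B_t ≥ a) for a ≥ 0. Since B_t ~ N(0, t), P(B_t ≥ 2.36) = 1 − Φ(2.36/√t) = 1 − Φ(2.36/√12.4) = 1 − Φ(0.6702). So
  P(M_{12.4} ≥ 2.36) = 2(1 − Φ(0.6702)) ≈ 0.5027.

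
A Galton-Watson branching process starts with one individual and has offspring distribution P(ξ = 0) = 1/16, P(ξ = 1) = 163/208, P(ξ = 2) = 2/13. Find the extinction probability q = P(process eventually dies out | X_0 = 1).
q = 13/32

The pgf is f(s) = 1/16 + 163/208·s + 2/13·s². The extinction probability q is the smallest fixed point of f in [0, 1]. Setting s = f(s):
  2/13·s² + (163/208 − 1)·s + 1/16 = 0
  2/13·s² − (1/16 + 2/13)·s + 1/16 = 0
which factors as (s − 1)·(2/13·s − 1/16) = 0, giving roots s = 1 and s = (1/16)/(2/13) = 13/32.
Mean offspring μ = 163/208 + 2·2/13 = 227/208 > 1 (supercritical), so q < 1. The extinction probability is the smaller root: q = (1/16)/(2/13) = 13/32.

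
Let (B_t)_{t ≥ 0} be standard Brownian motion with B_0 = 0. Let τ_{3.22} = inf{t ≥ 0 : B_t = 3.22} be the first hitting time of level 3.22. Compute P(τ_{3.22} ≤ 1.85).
P(τ_{3.22} ≤ 1.85) = 2(1 − Φ(3.22/√1.85)) = 2(1 − Φ(2.3674)) ≈ 0.0179

By the reflection principle for standard BM, P(τ_b ≤ t) = 2 · P(B_t ≥ b). Since B_t ~ N(0, t), P(B_t ≥ 3.22) = 1 − Φ(3.22/√t) = 1 − Φ(3.22/√1.85) = 1 − Φ(2.3674) ≈ 0.00896. Doubling: P(τ_{3.22} ≤ 1.85) ≈ 2 · 0.00896 = 0.01792 ≈ 0.0179.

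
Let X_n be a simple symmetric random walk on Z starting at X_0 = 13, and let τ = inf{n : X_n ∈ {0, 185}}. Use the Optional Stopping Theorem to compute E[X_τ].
E[X_τ] = 13

X_n is a martingale and τ is a bounded-mean stopping time (indeed τ is finite a.s. with bounded expectation since the walk is in a bounded region). By the OST, E[X_τ] = E[X_0] = 13. Equivalently: E[X_τ] = 185 · P(hit 185 first) + 0 · P(hit 0 first) = 185 · (13/185) = 13.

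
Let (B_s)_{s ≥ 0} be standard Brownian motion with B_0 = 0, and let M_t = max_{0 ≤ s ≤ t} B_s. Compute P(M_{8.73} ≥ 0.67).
P(M_{8.73} ≥ 0.67) = 2·P(B_{8.73} ≥ 0.67) = 2(1 − Φ(0.67/√8.73)) ≈ 0.8206

By the reflection principle for Brownian motion, P(M_t ≥ a) = 2 · P(B_t ≥ a) for a ≥ 0. Since B_t ~ N(0, t), P(B_t ≥ 0.67) = 1 − Φ(0.67/√t) = 1 − Φ(0.67/√8.73) = 1 − Φ(0.2268). So
  P(M_{8.73} ≥ 0.67) = 2(1 − Φ(0.2268)) ≈ 0.8206.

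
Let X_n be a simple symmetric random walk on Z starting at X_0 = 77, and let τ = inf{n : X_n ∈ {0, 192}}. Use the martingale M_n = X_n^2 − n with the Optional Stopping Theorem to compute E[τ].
E[τ] = 8855

M_n = X_n^2 − n is a martingale (since E[X_{n+1}^2 | F_n] = X_n^2 + 1). By OST (τ has finite mean in a bounded region), E[M_τ] = E[M_0] = X_0^2 − 0 = 77^2 = 5929. Also E[M_τ] = E[X_τ^2] − E[τ]. The walk exits at 0 or 192, with P(hit 192 first) = 77/192, so E[X_τ^2] = 192^2 · 77/192 + 0 = 14784. Thus E[τ] = E[X_τ^2] − E[M_τ] = 14784 − 5929 = 8855 = 77(192 − 77) = 8855.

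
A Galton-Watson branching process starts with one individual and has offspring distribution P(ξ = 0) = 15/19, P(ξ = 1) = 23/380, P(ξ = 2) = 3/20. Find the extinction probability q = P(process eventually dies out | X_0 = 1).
q = 1

Mean offspring μ = 0·15/19 + 1·23/380 + 2·3/20 = 137/380 ≤ 1. For μ ≤ 1 with offspring not concentrated at 1, the Galton-Watson process goes extinct almost surely, so q = 1.
(Algebraic check: The pgf is f(s) = 15/19 + 23/380·s + 3/20·s². The extinction probability q is the smallest fixed point of f in [0, 1]. Setting s = f(s):
  3/20·s² + (23/380 − 1)·s + 15/19 = 0
  3/20·s² − (15/19 + 3/20)·s + 15/19 = 0
which factors as (s − 1)·(3/20·s − 15/19) = 0, giving roots s = 1 and s = (15/19)/(3/20) = 100/19. Since 100/19 ≥ 1, the smallest root in [0, 1] is s = 1.)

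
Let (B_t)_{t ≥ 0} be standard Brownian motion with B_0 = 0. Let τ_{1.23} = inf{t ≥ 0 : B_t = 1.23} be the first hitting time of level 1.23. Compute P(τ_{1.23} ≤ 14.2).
P(τ_{1.23} ≤ 14.2) = 2(1 − Φ(1.23/√14.2)) = 2(1 − Φ(0.3264)) ≈ 0.7441

By the reflection principle for standard BM, P(τ_b ≤ t) = 2 · P(B_t ≥ b). Since B_t ~ N(0, t), P(B_t ≥ 1.23) = 1 − Φ(1.23/√t) = 1 − Φ(1.23/√14.2) = 1 − Φ(0.3264) ≈ 0.37206. Doubling: P(τ_{1.23} ≤ 14.2) ≈ 2 · 0.37206 = 0.74412 ≈ 0.7441.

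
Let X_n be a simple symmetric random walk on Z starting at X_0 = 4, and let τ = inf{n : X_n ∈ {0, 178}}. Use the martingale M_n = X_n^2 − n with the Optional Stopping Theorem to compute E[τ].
E[τ] = 696

M_n = X_n^2 − n is a martingale (since E[X_{n+1}^2 | F_n] = X_n^2 + 1). By OST (τ has finite mean in a bounded region), E[M_τ] = E[M_0] = X_0^2 − 0 = 4^2 = 16. Also E[M_τ] = E[X_τ^2] − E[τ]. The walk exits at 0 or 178, with P(hit 178 first) = 4/178, so E[X_τ^2] = 178^2 · 4/178 + 0 = 712. Thus E[τ] = E[X_τ^2] − E[M_τ] = 712 − 16 = 696 = 4(178 − 4) = 696.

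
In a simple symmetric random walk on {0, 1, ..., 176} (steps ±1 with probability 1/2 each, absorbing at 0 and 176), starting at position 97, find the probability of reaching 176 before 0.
P(hit 176 before 0) = 97/176

Let u_k = P(hit 176 before 0 | start at k). Then u_0 = 0, u_176 = 1, and u_k = u_{k-1}/2 + u_{k+1}/2 for 1 ≤ k ≤ 175. This harmonic recurrence is solved by u_k = k/176, giving u_97 = 97/176.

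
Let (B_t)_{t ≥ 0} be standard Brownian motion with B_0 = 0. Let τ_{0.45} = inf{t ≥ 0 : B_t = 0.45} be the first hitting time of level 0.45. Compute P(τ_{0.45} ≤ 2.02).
P(τ_{0.45} ≤ 2.02) = 2(1 − Φ(0.45/√2.02)) = 2(1 − Φ(0.3166)) ≈ 0.7515

By the reflection principle for standard BM, P(τ_b ≤ t) = 2 · P(B_t ≥ b). Since B_t ~ N(0, t), P(B_t ≥ 0.45) = 1 − Φ(0.45/√t) = 1 − Φ(0.45/√2.02) = 1 − Φ(0.3166) ≈ 0.37577. Doubling: P(τ_{0.45} ≤ 2.02) ≈ 2 · 0.37577 = 0.75154 ≈ 0.7515.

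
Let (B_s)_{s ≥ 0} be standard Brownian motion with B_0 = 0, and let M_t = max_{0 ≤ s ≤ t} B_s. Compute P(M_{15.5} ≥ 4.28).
P(M_{15.5} ≥ 4.28) = 2·P(B_{15.5} ≥ 4.28) = 2(1 − Φ(4.28/√15.5)) ≈ 0.2770

By the reflection principle for Brownian motion, P(M_t ≥ a) = 2 · P(B_t ≥ a) for a ≥ 0. Since B_t ~ N(0, t), P(B_t ≥ 4.28) = 1 − Φ(4.28/√t) = 1 − Φ(4.28/√15.5) = 1 − Φ(1.0871). So
  P(M_{15.5} ≥ 4.28) = 2(1 − Φ(1.0871)) ≈ 0.2770.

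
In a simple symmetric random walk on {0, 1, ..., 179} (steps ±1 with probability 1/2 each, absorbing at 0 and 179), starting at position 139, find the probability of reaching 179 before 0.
P(hit 179 before 0) = 139/179

Let u_k = P(hit 179 before 0 | start at k). Then u_0 = 0, u_179 = 1, and u_k = u_{k-1}/2 + u_{k+1}/2 for 1 ≤ k ≤ 178. This harmonic recurrence is solved by u_k = k/179, giving u_139 = 139/179.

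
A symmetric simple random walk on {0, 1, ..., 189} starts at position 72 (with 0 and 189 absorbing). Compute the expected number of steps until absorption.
E[τ | X_0 = 72] = 8424

Let v_k = E[τ | X_0 = k]. Boundary: v_0 = v_189 = 0. Recurrence: v_k = 1 + (v_{k-1} + v_{k+1})/2 for 1 ≤ k ≤ 188. The particular solution to v_k − (v_{k-1} + v_{k+1})/2 = 1 is v_k = −k^2. Adding homogeneous solution A + B k and matching boundaries gives v_k = k (189 − k). Substituting k = 72: v_72 = 72 · 117 = 8424.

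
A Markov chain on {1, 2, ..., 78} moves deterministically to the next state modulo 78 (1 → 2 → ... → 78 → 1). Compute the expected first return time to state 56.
E[T_56 | X_0 = 56] = 78

The chain cycles deterministically, so starting at state 56 it returns in exactly 78 steps. Equivalently, the stationary distribution is uniform π_j = 1/78 for every state j, so by Kac's formula E[T_56] = 1/π_56 = 78.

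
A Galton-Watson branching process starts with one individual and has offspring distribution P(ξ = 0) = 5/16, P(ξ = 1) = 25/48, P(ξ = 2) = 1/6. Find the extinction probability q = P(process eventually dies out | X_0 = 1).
q = 1

Mean offspring μ = 0·5/16 + 1·25/48 + 2·1/6 = 41/48 ≤ 1. For μ ≤ 1 with offspring not concentrated at 1, the Galton-Watson process goes extinct almost surely, so q = 1.
(Algebraic check: The pgf is f(s) = 5/16 + 25/48·s + 1/6·s². The extinction probability q is the smallest fixed point of f in [0, 1]. Setting s = f(s):
  1/6·s² + (25/48 − 1)·s + 5/16 = 0
  1/6·s² − (5/16 + 1/6)·s + 5/16 = 0
which factors as (s − 1)·(1/6·s − 5/16) = 0, giving roots s = 1 and s = (5/16)/(1/6) = 15/8. Since 15/8 ≥ 1, the smallest root in [0, 1] is s = 1.)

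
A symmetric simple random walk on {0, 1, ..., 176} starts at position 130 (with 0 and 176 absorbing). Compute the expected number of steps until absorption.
E[τ | X_0 = 130] = 5980

Let v_k = E[τ | X_0 = k]. Boundary: v_0 = v_176 = 0. Recurrence: v_k = 1 + (v_{k-1} + v_{k+1})/2 for 1 ≤ k ≤ 175. The particular solution to v_k − (v_{k-1} + v_{k+1})/2 = 1 is v_k = −k^2. Adding homogeneous solution A + B k and matching boundaries gives v_k = k (176 − k). Substituting k = 130: v_130 = 130 · 46 = 5980.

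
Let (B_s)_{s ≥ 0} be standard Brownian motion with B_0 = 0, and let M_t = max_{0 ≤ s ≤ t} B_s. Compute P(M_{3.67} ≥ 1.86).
P(M_{3.67} ≥ 1.86) = 2·P(B_{3.67} ≥ 1.86) = 2(1 − Φ(1.86/√3.67)) ≈ 0.3316

By the reflection principle for Brownian motion, P(M_t ≥ a) = 2 · P(B_t ≥ a) for a ≥ 0. Since B_t ~ N(0, t), P(B_t ≥ 1.86) = 1 − Φ(1.86/√t) = 1 − Φ(1.86/√3.67) = 1 − Φ(0.9709). So
  P(M_{3.67} ≥ 1.86) = 2(1 − Φ(0.9709)) ≈ 0.3316.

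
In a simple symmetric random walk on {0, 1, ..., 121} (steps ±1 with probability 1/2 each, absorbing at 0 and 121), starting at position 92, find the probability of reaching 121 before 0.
P(hit 121 before 0) = 92/121

Let u_k = P(hit 121 before 0 | start at k). Then u_0 = 0, u_121 = 1, and u_k = u_{k-1}/2 + u_{k+1}/2 for 1 ≤ k ≤ 120. This harmonic recurrence is solved by u_k = k/121, giving u_92 = 92/121.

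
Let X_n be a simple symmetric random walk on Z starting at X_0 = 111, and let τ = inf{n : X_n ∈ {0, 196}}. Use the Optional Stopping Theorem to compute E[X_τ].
E[X_τ] = 111

X_n is a martingale and τ is a bounded-mean stopping time (indeed τ is finite a.s. with bounded expectation since the walk is in a bounded region). By the OST, E[X_τ] = E[X_0] = 111. Equivalently: E[X_τ] = 196 · P(hit 196 first) + 0 · P(hit 0 first) = 196 · (111/196) = 111.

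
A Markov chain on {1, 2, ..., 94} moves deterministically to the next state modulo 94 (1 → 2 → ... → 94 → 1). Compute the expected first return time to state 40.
E[T_40 | X_0 = 40] = 94

The chain cycles deterministically, so starting at state 40 it returns in exactly 94 steps. Equivalently, the stationary distribution is uniform π_j = 1/94 for every state j, so by Kac's formula E[T_40] = 1/π_40 = 94.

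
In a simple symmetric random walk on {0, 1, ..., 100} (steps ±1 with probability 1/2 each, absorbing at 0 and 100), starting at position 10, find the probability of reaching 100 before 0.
P(hit 100 before 0) = 10/100 = 1/10

Let u_k = P(hit 100 before 0 | start at k). Then u_0 = 0, u_100 = 1, and u_k = u_{k-1}/2 + u_{k+1}/2 for 1 ≤ k ≤ 99. This harmonic recurrence is solved by u_k = k/100, giving u_10 = 10/100 = 1/10.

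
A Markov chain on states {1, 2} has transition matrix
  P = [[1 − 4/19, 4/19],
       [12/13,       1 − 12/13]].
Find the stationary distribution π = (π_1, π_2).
π_1 = 57/70, π_2 = 13/70

Solve πP = π with π_1 + π_2 = 1. From πP = π: π_1 · (1 − 4/19) + π_2 · 12/13 = π_1 ⇒ π_2 · 12/13 = π_1 · 4/19 ⇒ π_2/π_1 = (4/19)/(12/13) = 13/57. Together with π_1 + π_2 = 1:
  π_1 = (12/13)/(4/19 + 12/13) = (12/13)/(280/247) = 57/70,
  π_2 = (4/19)/(4/19 + 12/13) = (4/19)/(280/247) = 13/70.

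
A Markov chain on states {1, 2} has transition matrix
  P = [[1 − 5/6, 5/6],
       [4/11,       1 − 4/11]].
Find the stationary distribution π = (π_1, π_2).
π_1 = 24/79, π_2 = 55/79

Solve πP = π with π_1 + π_2 = 1. From πP = π: π_1 · (1 − 5/6) + π_2 · 4/11 = π_1 ⇒ π_2 · 4/11 = π_1 · 5/6 ⇒ π_2/π_1 = (5/6)/(4/11) = 55/24. Together with π_1 + π_2 = 1:
  π_1 = (4/11)/(5/6 + 4/11) = (4/11)/(79/66) = 24/79,
  π_2 = (5/6)/(5/6 + 4/11) = (5/6)/(79/66) = 55/79.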